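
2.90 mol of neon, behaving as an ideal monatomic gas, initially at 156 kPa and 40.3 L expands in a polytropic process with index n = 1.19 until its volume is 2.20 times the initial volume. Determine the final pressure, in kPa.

61.0 kPa

T₁ = P₁V₁/(nR) = 156×40.3/(2.90×8.314) = 261 K.
Polytropic n=1.19: T₂ = T₁(V₁/V₂)^(n−1) = 261×(0.455)^0.19 = 224 K; P₂ = P₁(V₁/V₂)^n = 61.0 kPa.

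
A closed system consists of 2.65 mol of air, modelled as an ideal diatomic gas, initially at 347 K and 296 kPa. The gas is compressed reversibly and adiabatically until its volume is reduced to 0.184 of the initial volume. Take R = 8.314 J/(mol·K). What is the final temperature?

683 K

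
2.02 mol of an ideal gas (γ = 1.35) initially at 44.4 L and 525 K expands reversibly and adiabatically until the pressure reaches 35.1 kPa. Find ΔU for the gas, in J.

-9120 J

P₁ = nRT₁/V₁ = 2.02×8.314×525/44.4 = 199 kPa.
Adiabatic: T₂/T₁ = (P₂/P₁)^((γ−1)/γ) ⇒ T₂ = 525×(0.177)^0.259 = 335 K; V₂ = 160 L.
For an ideal gas ΔU = nCvΔT with Cv = R/(γ−1) = 23.8 J/(mol·K).
ΔU = 2.02×23.8×(335−525) = -9120 J.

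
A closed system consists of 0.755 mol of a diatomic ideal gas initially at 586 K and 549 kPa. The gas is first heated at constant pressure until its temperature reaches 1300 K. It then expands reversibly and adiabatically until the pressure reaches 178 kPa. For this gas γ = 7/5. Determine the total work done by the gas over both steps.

V₁ = nRT₁/P₁ = 0.755×8.314×586/549 = 6.70 L.
Step 1 — Isobaric: P stays 549 kPa; V/T = const ⇒ T₂ = 1300 K, V₂ = 14.9 L.
W = PΔV = 549×(14.9−6.70) kPa·L = 4480 J.
ΔU = nCvΔT = 0.755×20.8×(1300−586) = 11200 J.
Q = ΔU + W = nCpΔT = 15700 J.
State after step 1: P = 549 kPa, V = 14.9 L, T = 1300 K.
Step 2 — Adiabatic: T₂/T₁ = (P₂/P₁)^((γ−1)/γ) ⇒ T₂ = 1300×(0.324)^0.286 = 942 K; V₂ = 33.2 L.
ΔU = nCvΔT = 0.755×20.8×(942−1300) = -5610 J.
Q = 0 for an adiabatic process, so W = −ΔU = 5610 J.
Net over both steps: W = 10100 J, Q = 15700 J, ΔU = 5590 J.

10100 J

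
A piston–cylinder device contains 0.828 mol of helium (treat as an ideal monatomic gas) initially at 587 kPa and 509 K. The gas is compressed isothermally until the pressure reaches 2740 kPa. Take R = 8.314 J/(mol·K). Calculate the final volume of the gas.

V₁ = nRT₁/P₁ = 0.828×8.314×509/587 = 5.97 L.
Isothermal: T stays 509 K; PV = const ⇒ V₂ = 1.28 L, P₂ = 2740 kPa.

1.28 L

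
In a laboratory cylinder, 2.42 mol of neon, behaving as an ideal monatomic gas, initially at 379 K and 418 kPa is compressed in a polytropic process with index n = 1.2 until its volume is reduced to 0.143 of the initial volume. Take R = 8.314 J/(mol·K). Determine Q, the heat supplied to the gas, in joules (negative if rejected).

V₁ = nRT₁/P₁ = 2.42×8.314×379/418 = 18.2 L.
Polytropic n=1.2: T₂ = T₁(V₁/V₂)^(n−1) = 379×(6.99)^0.20 = 559 K; P₂ = P₁(V₁/V₂)^n = 4310 kPa.
W = (P₁V₁−P₂V₂)/(n−1) = (418×18.2−4310×2.61)/0.20 = -18100 J.
ΔU = nCvΔT = 2.42×12.5×(559−379) = 5440 J.
Q = ΔU + W = -12700 J.

-12700 J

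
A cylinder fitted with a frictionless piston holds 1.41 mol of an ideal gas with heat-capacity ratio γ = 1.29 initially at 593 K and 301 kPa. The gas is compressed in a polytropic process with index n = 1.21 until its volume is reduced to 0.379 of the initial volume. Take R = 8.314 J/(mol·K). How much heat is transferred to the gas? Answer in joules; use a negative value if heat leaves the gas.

-2060 J

V₁ = nRT₁/P₁ = 1.41×8.314×593/301 = 23.1 L.
Polytropic n=1.21: T₂ = T₁(V₁/V₂)^(n−1) = 593×(2.64)^0.21 = 727 K; P₂ = P₁(V₁/V₂)^n = 974 kPa.
W = (P₁V₁−P₂V₂)/(n−1) = (301×23.1−974×8.75)/0.21 = -7480 J.
ΔU = nCvΔT = 1.41×28.7×(727−593) = 5420 J.
Q = ΔU + W = -2060 J.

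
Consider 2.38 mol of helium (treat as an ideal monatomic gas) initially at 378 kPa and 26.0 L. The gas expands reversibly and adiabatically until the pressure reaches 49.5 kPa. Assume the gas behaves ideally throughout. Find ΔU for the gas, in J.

-8200 J

T₁ = P₁V₁/(nR) = 378×26.0/(2.38×8.314) = 497 K.
Adiabatic: T₂/T₁ = (P₂/P₁)^((γ−1)/γ) ⇒ T₂ = 497×(0.131)^0.400 = 220 K; V₂ = 88.0 L.
For an ideal gas ΔU = nCvΔT with Cv = (3/2)R = 12.5 J/(mol·K).
ΔU = 2.38×12.5×(220−497) = -8200 J.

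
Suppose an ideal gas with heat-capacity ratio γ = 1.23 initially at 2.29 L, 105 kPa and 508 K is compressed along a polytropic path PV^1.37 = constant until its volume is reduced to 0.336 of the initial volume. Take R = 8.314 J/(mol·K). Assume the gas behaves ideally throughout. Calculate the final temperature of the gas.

Polytropic n=1.37: T₂ = T₁(V₁/V₂)^(n−1) = 508×(2.98)^0.37 = 761 K; P₂ = P₁(V₁/V₂)^n = 468 kPa.

761 K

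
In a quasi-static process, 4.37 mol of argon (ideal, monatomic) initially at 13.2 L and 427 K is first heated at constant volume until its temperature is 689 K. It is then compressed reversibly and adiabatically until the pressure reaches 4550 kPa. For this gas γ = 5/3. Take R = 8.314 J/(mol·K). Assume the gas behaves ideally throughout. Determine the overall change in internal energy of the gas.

30000 J

P₁ = nRT₁/V₁ = 4.37×8.314×427/13.2 = 1180 kPa.
Step 1 — Isochoric: V stays 13.2 L; P/T = const ⇒ T₂ = 689 K, P₂ = 1900 kPa.
W = 0 (no volume change).
ΔU = nCvΔT = 4.37×12.5×(689−427) = 14300 J.
Q = ΔU = 14300 J.
State after step 1: P = 1900 kPa, V = 13.2 L, T = 689 K.
Step 2 — Adiabatic: T₂/T₁ = (P₂/P₁)^((γ−1)/γ) ⇒ T₂ = 689×(2.40)^0.400 = 978 K; V₂ = 7.81 L.
ΔU = nCvΔT = 4.37×12.5×(978−689) = 15700 J.
Q = 0 for an adiabatic process, so W = −ΔU = -15700 J.
Net over both steps: W = -15700 J, Q = 14300 J, ΔU = 30000 J.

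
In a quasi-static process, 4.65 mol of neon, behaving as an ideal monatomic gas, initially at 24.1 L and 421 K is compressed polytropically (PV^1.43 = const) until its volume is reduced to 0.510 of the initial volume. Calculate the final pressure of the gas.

P₁ = nRT₁/V₁ = 4.65×8.314×421/24.1 = 675 kPa.
Polytropic n=1.43: T₂ = T₁(V₁/V₂)^(n−1) = 421×(1.96)^0.43 = 562 K; P₂ = P₁(V₁/V₂)^n = 1770 kPa.

1770 kPa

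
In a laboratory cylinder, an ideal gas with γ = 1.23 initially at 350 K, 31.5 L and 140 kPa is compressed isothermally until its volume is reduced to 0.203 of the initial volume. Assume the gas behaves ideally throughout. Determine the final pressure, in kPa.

690 kPa

Isothermal: T stays 350 K; PV = const ⇒ V₂ = 6.39 L, P₂ = 690 kPa.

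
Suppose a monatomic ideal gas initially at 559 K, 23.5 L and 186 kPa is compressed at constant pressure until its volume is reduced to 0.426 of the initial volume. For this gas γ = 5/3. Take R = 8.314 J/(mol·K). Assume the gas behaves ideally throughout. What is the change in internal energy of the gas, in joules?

n = P₁V₁/(RT₁) = 186×23.5/(8.314×559) = 0.941 mol.
Isobaric: P stays 186 kPa; V/T = const ⇒ T₂ = 238 K, V₂ = 10.0 L.
For an ideal gas ΔU = nCvΔT with Cv = (3/2)R = 12.5 J/(mol·K).
ΔU = 0.941×12.5×(238−559) = -3760 J.

-3760 J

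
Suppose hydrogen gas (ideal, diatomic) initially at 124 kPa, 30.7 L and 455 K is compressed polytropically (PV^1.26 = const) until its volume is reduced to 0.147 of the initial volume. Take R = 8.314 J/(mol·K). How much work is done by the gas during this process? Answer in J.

-9460 J

n = P₁V₁/(RT₁) = 124×30.7/(8.314×455) = 1.01 mol.
Polytropic n=1.26: T₂ = T₁(V₁/V₂)^(n−1) = 455×(6.80)^0.26 = 749 K; P₂ = P₁(V₁/V₂)^n = 1390 kPa.
W = (P₁V₁−P₂V₂)/(n−1) = (124×30.7−1390×4.51)/0.26 = -9460 J.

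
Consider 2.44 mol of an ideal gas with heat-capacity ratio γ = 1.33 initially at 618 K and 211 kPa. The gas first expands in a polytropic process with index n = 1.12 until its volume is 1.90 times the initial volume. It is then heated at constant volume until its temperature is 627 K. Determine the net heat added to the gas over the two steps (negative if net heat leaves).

8300 J

V₁ = nRT₁/P₁ = 2.44×8.314×618/211 = 59.4 L.
Step 1 — Polytropic n=1.12: T₂ = T₁(V₁/V₂)^(n−1) = 618×(0.526)^0.12 = 572 K; P₂ = P₁(V₁/V₂)^n = 103 kPa.
W = (P₁V₁−P₂V₂)/(n−1) = (211×59.4−103×113)/0.12 = 7740 J.
ΔU = nCvΔT = 2.44×25.2×(572−618) = -2820 J.
Q = ΔU + W = 4930 J.
State after step 1: P = 103 kPa, V = 113 L, T = 572 K.
Step 2 — Isochoric: V stays 113 L; P/T = const ⇒ T₂ = 627 K, P₂ = 113 kPa.
W = 0 (no volume change).
ΔU = nCvΔT = 2.44×25.2×(627−572) = 3370 J.
Q = ΔU = 3370 J.
Net over both steps: W = 7740 J, Q = 8300 J, ΔU = 553 J.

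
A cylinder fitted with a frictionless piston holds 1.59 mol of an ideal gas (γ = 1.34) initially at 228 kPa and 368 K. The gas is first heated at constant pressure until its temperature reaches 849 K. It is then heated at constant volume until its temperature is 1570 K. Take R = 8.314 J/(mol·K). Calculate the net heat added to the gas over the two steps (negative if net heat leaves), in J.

53100 J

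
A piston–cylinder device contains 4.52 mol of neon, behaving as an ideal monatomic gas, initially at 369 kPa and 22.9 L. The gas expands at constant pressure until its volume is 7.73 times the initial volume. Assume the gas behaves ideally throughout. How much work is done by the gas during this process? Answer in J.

56900 J

T₁ = P₁V₁/(nR) = 369×22.9/(4.52×8.314) = 225 K.
Isobaric: P stays 369 kPa; V/T = const ⇒ T₂ = 1740 K, V₂ = 177 L.
W = PΔV = 369×(177−22.9) kPa·L = 56900 J.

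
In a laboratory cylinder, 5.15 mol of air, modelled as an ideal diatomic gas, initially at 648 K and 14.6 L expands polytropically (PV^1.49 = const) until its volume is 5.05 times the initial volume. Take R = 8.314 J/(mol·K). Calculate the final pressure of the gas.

P₁ = nRT₁/V₁ = 5.15×8.314×648/14.6 = 1900 kPa.
Polytropic n=1.49: T₂ = T₁(V₁/V₂)^(n−1) = 648×(0.198)^0.49 = 293 K; P₂ = P₁(V₁/V₂)^n = 170 kPa.

170 kPa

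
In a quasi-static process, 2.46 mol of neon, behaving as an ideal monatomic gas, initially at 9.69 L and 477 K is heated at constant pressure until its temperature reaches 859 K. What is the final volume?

P₁ = nRT₁/V₁ = 2.46×8.314×477/9.69 = 1010 kPa.
Isobaric: P stays 1010 kPa; V/T = const ⇒ T₂ = 859 K, V₂ = 17.5 L.

17.5 L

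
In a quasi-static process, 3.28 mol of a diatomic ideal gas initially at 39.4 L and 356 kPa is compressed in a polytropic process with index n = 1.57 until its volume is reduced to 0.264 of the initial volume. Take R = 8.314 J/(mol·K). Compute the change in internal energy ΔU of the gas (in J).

39800 J

T₁ = P₁V₁/(nR) = 356×39.4/(3.28×8.314) = 514 K.
Polytropic n=1.57: T₂ = T₁(V₁/V₂)^(n−1) = 514×(3.79)^0.57 = 1100 K; P₂ = P₁(V₁/V₂)^n = 2880 kPa.
For an ideal gas ΔU = nCvΔT with Cv = (5/2)R = 20.8 J/(mol·K).
ΔU = 3.28×20.8×(1100−514) = 39800 J.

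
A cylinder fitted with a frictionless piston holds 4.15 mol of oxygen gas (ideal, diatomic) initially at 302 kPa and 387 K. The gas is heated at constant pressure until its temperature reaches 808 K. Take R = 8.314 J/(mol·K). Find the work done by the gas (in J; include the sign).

V₁ = nRT₁/P₁ = 4.15×8.314×387/302 = 44.2 L.
Isobaric: P stays 302 kPa; V/T = const ⇒ T₂ = 808 K, V₂ = 92.3 L.
W = PΔV = 302×(92.3−44.2) kPa·L = 14500 J.

14500 J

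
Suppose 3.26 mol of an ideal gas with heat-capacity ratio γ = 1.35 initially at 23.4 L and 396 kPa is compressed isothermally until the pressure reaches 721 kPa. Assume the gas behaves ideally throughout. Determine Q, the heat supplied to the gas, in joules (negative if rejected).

-5550 J

T₁ = P₁V₁/(nR) = 396×23.4/(3.26×8.314) = 342 K.
Isothermal: T stays 342 K; PV = const ⇒ V₂ = 12.9 L, P₂ = 721 kPa.
ΔU = 0 (ideal gas, T constant).
W = nRT ln(V₂/V₁) = 3.26×8.314×342×ln(0.549) = -5550 J.
Q = ΔU + W = -5550 J.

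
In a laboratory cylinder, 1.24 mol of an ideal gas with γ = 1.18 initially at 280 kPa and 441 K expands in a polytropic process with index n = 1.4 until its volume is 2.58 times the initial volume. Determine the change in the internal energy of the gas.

-7970 J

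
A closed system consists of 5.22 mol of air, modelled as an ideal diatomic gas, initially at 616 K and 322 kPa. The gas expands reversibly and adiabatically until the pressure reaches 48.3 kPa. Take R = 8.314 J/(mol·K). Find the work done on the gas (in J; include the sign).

V₁ = nRT₁/P₁ = 5.22×8.314×616/322 = 83.0 L.
Adiabatic: T₂/T₁ = (P₂/P₁)^((γ−1)/γ) ⇒ T₂ = 616×(0.150)^0.286 = 358 K; V₂ = 322 L.
ΔU = nCvΔT = 5.22×20.8×(358−616) = -28000 J.
Q = 0 for an adiabatic process, so W = −ΔU = 28000 J.
Work done on the gas = −W_by = -28000 J.

-28000 J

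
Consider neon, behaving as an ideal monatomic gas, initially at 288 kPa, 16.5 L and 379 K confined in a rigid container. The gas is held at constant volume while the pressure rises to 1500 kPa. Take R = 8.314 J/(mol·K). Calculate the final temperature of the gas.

Isochoric: V stays 16.5 L; P/T = const ⇒ T₂ = 1970 K, P₂ = 1500 kPa.

1970 K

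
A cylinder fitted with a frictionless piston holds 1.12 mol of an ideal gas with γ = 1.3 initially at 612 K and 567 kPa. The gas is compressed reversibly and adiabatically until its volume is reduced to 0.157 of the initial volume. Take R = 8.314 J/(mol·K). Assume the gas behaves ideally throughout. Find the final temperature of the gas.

V₁ = nRT₁/P₁ = 1.12×8.314×612/567 = 10.1 L.
Adiabatic: TV^(γ−1) = const ⇒ T₂ = 612×(6.37)^0.300 = 1070 K; PV^γ = const ⇒ P₂ = 6290 kPa.

1070 K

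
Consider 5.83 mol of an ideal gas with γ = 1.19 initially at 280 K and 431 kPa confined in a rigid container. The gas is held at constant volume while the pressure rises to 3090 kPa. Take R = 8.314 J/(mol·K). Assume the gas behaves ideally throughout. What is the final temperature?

2010 K

V₁ = nRT₁/P₁ = 5.83×8.314×280/431 = 31.5 L.
Isochoric: V stays 31.5 L; P/T = const ⇒ T₂ = 2010 K, P₂ = 3090 kPa.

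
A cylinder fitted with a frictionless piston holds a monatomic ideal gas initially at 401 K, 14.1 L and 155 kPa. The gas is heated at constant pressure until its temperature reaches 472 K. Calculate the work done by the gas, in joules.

387 J

n = P₁V₁/(RT₁) = 155×14.1/(8.314×401) = 0.656 mol.
Isobaric: P stays 155 kPa; V/T = const ⇒ T₂ = 472 K, V₂ = 16.6 L.
W = PΔV = 155×(16.6−14.1) kPa·L = 387 J.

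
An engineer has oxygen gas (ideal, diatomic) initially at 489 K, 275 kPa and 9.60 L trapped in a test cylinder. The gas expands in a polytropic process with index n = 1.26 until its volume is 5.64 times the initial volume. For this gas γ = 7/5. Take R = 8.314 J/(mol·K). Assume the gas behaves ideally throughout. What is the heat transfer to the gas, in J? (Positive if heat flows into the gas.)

n = P₁V₁/(RT₁) = 275×9.60/(8.314×489) = 0.649 mol.
Polytropic n=1.26: T₂ = T₁(V₁/V₂)^(n−1) = 489×(0.177)^0.26 = 312 K; P₂ = P₁(V₁/V₂)^n = 31.1 kPa.
W = (P₁V₁−P₂V₂)/(n−1) = (275×9.60−31.1×54.1)/0.26 = 3680 J.
ΔU = nCvΔT = 0.649×20.8×(312−489) = -2390 J.
Q = ΔU + W = 1290 J.

1290 J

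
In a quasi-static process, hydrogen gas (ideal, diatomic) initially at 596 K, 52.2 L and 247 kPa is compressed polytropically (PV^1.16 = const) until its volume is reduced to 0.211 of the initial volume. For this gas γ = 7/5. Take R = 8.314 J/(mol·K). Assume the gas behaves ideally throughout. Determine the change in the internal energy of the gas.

9110 J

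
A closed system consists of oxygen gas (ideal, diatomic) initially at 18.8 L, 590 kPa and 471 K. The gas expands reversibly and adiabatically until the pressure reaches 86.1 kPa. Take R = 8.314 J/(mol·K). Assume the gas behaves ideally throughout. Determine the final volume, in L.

74.3 L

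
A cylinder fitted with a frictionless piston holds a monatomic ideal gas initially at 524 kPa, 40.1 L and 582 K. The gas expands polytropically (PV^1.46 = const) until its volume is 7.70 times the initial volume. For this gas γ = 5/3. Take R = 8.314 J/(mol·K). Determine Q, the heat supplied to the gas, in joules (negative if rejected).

n = P₁V₁/(RT₁) = 524×40.1/(8.314×582) = 4.34 mol.
Polytropic n=1.46: T₂ = T₁(V₁/V₂)^(n−1) = 582×(0.130)^0.46 = 228 K; P₂ = P₁(V₁/V₂)^n = 26.6 kPa.
W = (P₁V₁−P₂V₂)/(n−1) = (524×40.1−26.6×309)/0.46 = 27800 J.
ΔU = nCvΔT = 4.34×12.5×(228−582) = -19200 J.
Q = ΔU + W = 8620 J.

8620 J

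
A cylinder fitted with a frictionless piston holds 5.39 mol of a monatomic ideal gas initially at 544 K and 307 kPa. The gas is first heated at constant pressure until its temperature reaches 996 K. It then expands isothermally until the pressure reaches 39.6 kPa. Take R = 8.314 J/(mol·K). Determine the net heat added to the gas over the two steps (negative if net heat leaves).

142000 J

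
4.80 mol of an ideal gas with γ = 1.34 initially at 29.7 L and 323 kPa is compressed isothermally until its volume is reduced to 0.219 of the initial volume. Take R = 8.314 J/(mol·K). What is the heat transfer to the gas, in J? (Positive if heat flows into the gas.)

T₁ = P₁V₁/(nR) = 323×29.7/(4.80×8.314) = 240 K.
Isothermal: T stays 240 K; PV = const ⇒ V₂ = 6.50 L, P₂ = 1470 kPa.
ΔU = 0 (ideal gas, T constant).
W = nRT ln(V₂/V₁) = 4.80×8.314×240×ln(0.219) = -14600 J.
Q = ΔU + W = -14600 J.

-14600 J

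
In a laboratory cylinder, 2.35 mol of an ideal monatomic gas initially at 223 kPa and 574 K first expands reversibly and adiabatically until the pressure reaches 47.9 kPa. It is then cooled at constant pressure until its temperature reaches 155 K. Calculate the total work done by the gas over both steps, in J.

4700 J

V₁ = nRT₁/P₁ = 2.35×8.314×574/223 = 50.3 L.
Step 1 — Adiabatic: T₂/T₁ = (P₂/P₁)^((γ−1)/γ) ⇒ T₂ = 574×(0.215)^0.400 = 310 K; V₂ = 127 L.
ΔU = nCvΔT = 2.35×12.5×(310−574) = -7730 J.
Q = 0 for an adiabatic process, so W = −ΔU = 7730 J.
State after step 1: P = 47.9 kPa, V = 127 L, T = 310 K.
Step 2 — Isobaric: P stays 47.9 kPa; V/T = const ⇒ T₂ = 155 K, V₂ = 63.2 L.
W = PΔV = 47.9×(63.2−127) kPa·L = -3030 J.
ΔU = nCvΔT = 2.35×12.5×(155−310) = -4550 J.
Q = ΔU + W = nCpΔT = -7580 J.
Net over both steps: W = 4700 J, Q = -7580 J, ΔU = -12300 J.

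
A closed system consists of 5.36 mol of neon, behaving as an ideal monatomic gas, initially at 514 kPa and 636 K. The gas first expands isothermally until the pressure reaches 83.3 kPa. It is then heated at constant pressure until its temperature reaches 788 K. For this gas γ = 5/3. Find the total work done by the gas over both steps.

58300 J

V₁ = nRT₁/P₁ = 5.36×8.314×636/514 = 55.1 L.
Step 1 — Isothermal: T stays 636 K; PV = const ⇒ V₂ = 340 L, P₂ = 83.3 kPa.
ΔU = 0 (ideal gas, T constant).
W = nRT ln(V₂/V₁) = 5.36×8.314×636×ln(6.17) = 51600 J.
Q = ΔU + W = 51600 J.
State after step 1: P = 83.3 kPa, V = 340 L, T = 636 K.
Step 2 — Isobaric: P stays 83.3 kPa; V/T = const ⇒ T₂ = 788 K, V₂ = 422 L.
W = PΔV = 83.3×(422−340) kPa·L = 6770 J.
ΔU = nCvΔT = 5.36×12.5×(788−636) = 10200 J.
Q = ΔU + W = nCpΔT = 16900 J.
Net over both steps: W = 58300 J, Q = 68500 J, ΔU = 10200 J.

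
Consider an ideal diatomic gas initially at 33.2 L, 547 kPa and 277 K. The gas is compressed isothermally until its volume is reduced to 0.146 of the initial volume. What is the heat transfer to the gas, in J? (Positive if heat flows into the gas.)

n = P₁V₁/(RT₁) = 547×33.2/(8.314×277) = 7.89 mol.
Isothermal: T stays 277 K; PV = const ⇒ V₂ = 4.85 L, P₂ = 3750 kPa.
ΔU = 0 (ideal gas, T constant).
W = nRT ln(V₂/V₁) = 7.89×8.314×277×ln(0.146) = -34900 J.
Q = ΔU + W = -34900 J.

-34900 J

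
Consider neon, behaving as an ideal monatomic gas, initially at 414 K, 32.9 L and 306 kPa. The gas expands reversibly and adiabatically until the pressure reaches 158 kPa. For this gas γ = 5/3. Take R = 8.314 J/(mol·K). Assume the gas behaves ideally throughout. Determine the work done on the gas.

-3510 J

n = P₁V₁/(RT₁) = 306×32.9/(8.314×414) = 2.92 mol.
Adiabatic: T₂/T₁ = (P₂/P₁)^((γ−1)/γ) ⇒ T₂ = 414×(0.516)^0.400 = 318 K; V₂ = 48.9 L.
ΔU = nCvΔT = 2.92×12.5×(318−414) = -3510 J.
Q = 0 for an adiabatic process, so W = −ΔU = 3510 J.
Work done on the gas = −W_by = -3510 J.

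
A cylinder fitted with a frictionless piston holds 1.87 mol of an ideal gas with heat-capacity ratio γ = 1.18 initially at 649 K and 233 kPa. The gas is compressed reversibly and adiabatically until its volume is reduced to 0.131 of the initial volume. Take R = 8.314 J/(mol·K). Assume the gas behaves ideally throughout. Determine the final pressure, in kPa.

V₁ = nRT₁/P₁ = 1.87×8.314×649/233 = 43.3 L.
Adiabatic: TV^(γ−1) = const ⇒ T₂ = 649×(7.63)^0.180 = 936 K; PV^γ = const ⇒ P₂ = 2560 kPa.

2560 kPa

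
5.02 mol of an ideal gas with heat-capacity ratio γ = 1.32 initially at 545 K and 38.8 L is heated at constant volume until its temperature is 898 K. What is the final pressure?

P₁ = nRT₁/V₁ = 5.02×8.314×545/38.8 = 586 kPa.
Isochoric: V stays 38.8 L; P/T = const ⇒ T₂ = 898 K, P₂ = 966 kPa.

966 kPa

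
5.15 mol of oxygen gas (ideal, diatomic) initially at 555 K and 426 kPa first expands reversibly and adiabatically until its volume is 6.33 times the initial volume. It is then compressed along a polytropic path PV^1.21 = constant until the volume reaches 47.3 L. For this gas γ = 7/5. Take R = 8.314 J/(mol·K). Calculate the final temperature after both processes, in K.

405 K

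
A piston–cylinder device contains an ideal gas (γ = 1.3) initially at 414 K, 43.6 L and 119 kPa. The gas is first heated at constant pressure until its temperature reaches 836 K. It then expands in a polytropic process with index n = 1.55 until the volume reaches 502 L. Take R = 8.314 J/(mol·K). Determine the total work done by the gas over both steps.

17000 J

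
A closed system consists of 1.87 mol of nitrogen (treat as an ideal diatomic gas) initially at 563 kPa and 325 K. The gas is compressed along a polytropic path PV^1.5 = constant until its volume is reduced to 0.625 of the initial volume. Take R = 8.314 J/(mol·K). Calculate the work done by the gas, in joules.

V₁ = nRT₁/P₁ = 1.87×8.314×325/563 = 8.97 L.
Polytropic n=1.5: T₂ = T₁(V₁/V₂)^(n−1) = 325×(1.60)^0.50 = 411 K; P₂ = P₁(V₁/V₂)^n = 1140 kPa.
W = (P₁V₁−P₂V₂)/(n−1) = (563×8.97−1140×5.61)/0.50 = -2680 J.

-2680 J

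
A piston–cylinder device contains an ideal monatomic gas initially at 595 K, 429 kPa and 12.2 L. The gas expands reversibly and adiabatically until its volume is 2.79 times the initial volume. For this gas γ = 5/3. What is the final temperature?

300 K

Adiabatic: TV^(γ−1) = const ⇒ T₂ = 595×(0.358)^0.667 = 300 K; PV^γ = const ⇒ P₂ = 77.6 kPa.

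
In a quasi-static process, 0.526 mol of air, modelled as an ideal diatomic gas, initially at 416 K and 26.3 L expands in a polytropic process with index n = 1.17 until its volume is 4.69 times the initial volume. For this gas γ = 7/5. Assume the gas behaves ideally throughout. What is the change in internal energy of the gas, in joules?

-1050 J

P₁ = nRT₁/V₁ = 0.526×8.314×416/26.3 = 69.2 kPa.
Polytropic n=1.17: T₂ = T₁(V₁/V₂)^(n−1) = 416×(0.213)^0.17 = 320 K; P₂ = P₁(V₁/V₂)^n = 11.3 kPa.
For an ideal gas ΔU = nCvΔT with Cv = (5/2)R = 20.8 J/(mol·K).
ΔU = 0.526×20.8×(320−416) = -1050 J.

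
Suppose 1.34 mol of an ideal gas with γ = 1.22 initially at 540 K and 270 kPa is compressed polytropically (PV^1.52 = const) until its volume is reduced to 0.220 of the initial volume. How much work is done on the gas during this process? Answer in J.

13900 J

V₁ = nRT₁/P₁ = 1.34×8.314×540/270 = 22.3 L.
Polytropic n=1.52: T₂ = T₁(V₁/V₂)^(n−1) = 540×(4.55)^0.52 = 1190 K; P₂ = P₁(V₁/V₂)^n = 2700 kPa.
W = (P₁V₁−P₂V₂)/(n−1) = (270×22.3−2700×4.90)/0.52 = -13900 J.
Work done on the gas = −W_by = 13900 J.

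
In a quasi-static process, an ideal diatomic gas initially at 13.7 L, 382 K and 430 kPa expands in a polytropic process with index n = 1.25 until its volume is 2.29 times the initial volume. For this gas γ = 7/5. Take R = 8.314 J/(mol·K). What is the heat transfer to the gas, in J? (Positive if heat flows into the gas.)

1650 J

n = P₁V₁/(RT₁) = 430×13.7/(8.314×382) = 1.85 mol.
Polytropic n=1.25: T₂ = T₁(V₁/V₂)^(n−1) = 382×(0.437)^0.25 = 311 K; P₂ = P₁(V₁/V₂)^n = 153 kPa.
W = (P₁V₁−P₂V₂)/(n−1) = (430×13.7−153×31.4)/0.25 = 4410 J.
ΔU = nCvΔT = 1.85×20.8×(311−382) = -2760 J.
Q = ΔU + W = 1650 J.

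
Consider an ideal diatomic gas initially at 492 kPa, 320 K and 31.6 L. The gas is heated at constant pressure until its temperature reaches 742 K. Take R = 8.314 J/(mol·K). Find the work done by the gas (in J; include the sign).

20500 J

n = P₁V₁/(RT₁) = 492×31.6/(8.314×320) = 5.84 mol.
Isobaric: P stays 492 kPa; V/T = const ⇒ T₂ = 742 K, V₂ = 73.3 L.
W = PΔV = 492×(73.3−31.6) kPa·L = 20500 J.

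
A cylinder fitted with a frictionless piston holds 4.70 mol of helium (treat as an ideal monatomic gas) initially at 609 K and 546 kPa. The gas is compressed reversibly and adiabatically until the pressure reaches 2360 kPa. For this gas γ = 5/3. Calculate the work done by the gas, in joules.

V₁ = nRT₁/P₁ = 4.70×8.314×609/546 = 43.6 L.
Adiabatic: T₂/T₁ = (P₂/P₁)^((γ−1)/γ) ⇒ T₂ = 609×(4.32)^0.400 = 1090 K; V₂ = 18.1 L.
ΔU = nCvΔT = 4.70×12.5×(1090−609) = 28400 J.
Q = 0 for an adiabatic process, so W = −ΔU = -28400 J.

-28400 J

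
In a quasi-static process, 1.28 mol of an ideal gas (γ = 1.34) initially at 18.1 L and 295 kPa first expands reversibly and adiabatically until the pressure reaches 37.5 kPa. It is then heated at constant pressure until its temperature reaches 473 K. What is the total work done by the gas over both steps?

8270 J

T₁ = P₁V₁/(nR) = 295×18.1/(1.28×8.314) = 502 K.
Step 1 — Adiabatic: T₂/T₁ = (P₂/P₁)^((γ−1)/γ) ⇒ T₂ = 502×(0.127)^0.254 = 297 K; V₂ = 84.4 L.
ΔU = nCvΔT = 1.28×24.5×(297−502) = -6400 J.
Q = 0 for an adiabatic process, so W = −ΔU = 6400 J.
State after step 1: P = 37.5 kPa, V = 84.4 L, T = 297 K.
Step 2 — Isobaric: P stays 37.5 kPa; V/T = const ⇒ T₂ = 473 K, V₂ = 134 L.
W = PΔV = 37.5×(134−84.4) kPa·L = 1870 J.
ΔU = nCvΔT = 1.28×24.5×(473−297) = 5500 J.
Q = ΔU + W = nCpΔT = 7370 J.
Net over both steps: W = 8270 J, Q = 7370 J, ΔU = -900 J.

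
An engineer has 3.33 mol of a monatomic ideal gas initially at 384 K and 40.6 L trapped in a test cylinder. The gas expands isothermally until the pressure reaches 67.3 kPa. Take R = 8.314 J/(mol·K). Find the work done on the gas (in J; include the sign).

P₁ = nRT₁/V₁ = 3.33×8.314×384/40.6 = 262 kPa.
Isothermal: T stays 384 K; PV = const ⇒ V₂ = 158 L, P₂ = 67.3 kPa.
W = nRT ln(V₂/V₁) = 3.33×8.314×384×ln(3.89) = 14400 J.
Work done on the gas = −W_by = -14400 J.

-14400 J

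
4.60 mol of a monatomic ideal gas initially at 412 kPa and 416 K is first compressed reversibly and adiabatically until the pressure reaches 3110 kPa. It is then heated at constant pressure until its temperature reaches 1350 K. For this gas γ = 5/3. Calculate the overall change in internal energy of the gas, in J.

V₁ = nRT₁/P₁ = 4.60×8.314×416/412 = 38.6 L.
Step 1 — Adiabatic: T₂/T₁ = (P₂/P₁)^((γ−1)/γ) ⇒ T₂ = 416×(7.55)^0.400 = 934 K; V₂ = 11.5 L.
ΔU = nCvΔT = 4.60×12.5×(934−416) = 29700 J.
Q = 0 for an adiabatic process, so W = −ΔU = -29700 J.
State after step 1: P = 3110 kPa, V = 11.5 L, T = 934 K.
Step 2 — Isobaric: P stays 3110 kPa; V/T = const ⇒ T₂ = 1350 K, V₂ = 16.6 L.
W = PΔV = 3110×(16.6−11.5) kPa·L = 15900 J.
ΔU = nCvΔT = 4.60×12.5×(1350−934) = 23900 J.
Q = ΔU + W = nCpΔT = 39800 J.
Net over both steps: W = -13800 J, Q = 39800 J, ΔU = 53600 J.

53600 J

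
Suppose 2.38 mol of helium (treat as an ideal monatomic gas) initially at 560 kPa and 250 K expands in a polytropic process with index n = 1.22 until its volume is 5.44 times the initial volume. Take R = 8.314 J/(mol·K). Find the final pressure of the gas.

70.9 kPa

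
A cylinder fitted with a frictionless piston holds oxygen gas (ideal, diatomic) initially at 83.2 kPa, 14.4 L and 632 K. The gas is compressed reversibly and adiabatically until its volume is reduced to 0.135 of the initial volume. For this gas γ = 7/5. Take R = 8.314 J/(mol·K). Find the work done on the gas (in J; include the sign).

3680 J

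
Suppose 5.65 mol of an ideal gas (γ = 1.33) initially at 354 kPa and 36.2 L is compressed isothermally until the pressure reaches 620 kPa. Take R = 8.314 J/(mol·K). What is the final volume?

T₁ = P₁V₁/(nR) = 354×36.2/(5.65×8.314) = 273 K.
Isothermal: T stays 273 K; PV = const ⇒ V₂ = 20.7 L, P₂ = 620 kPa.

20.7 L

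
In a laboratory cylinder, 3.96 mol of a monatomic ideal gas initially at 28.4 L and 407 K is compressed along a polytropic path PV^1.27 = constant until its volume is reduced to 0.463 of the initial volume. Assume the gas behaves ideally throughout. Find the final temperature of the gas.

501 K

P₁ = nRT₁/V₁ = 3.96×8.314×407/28.4 = 472 kPa.
Polytropic n=1.27: T₂ = T₁(V₁/V₂)^(n−1) = 407×(2.16)^0.27 = 501 K; P₂ = P₁(V₁/V₂)^n = 1250 kPa.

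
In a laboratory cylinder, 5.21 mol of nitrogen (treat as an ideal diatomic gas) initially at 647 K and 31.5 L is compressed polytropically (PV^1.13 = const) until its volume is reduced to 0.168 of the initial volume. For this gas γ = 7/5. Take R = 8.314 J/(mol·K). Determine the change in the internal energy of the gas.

18300 J

P₁ = nRT₁/V₁ = 5.21×8.314×647/31.5 = 890 kPa.
Polytropic n=1.13: T₂ = T₁(V₁/V₂)^(n−1) = 647×(5.95)^0.13 = 816 K; P₂ = P₁(V₁/V₂)^n = 6680 kPa.
For an ideal gas ΔU = nCvΔT with Cv = (5/2)R = 20.8 J/(mol·K).
ΔU = 5.21×20.8×(816−647) = 18300 J.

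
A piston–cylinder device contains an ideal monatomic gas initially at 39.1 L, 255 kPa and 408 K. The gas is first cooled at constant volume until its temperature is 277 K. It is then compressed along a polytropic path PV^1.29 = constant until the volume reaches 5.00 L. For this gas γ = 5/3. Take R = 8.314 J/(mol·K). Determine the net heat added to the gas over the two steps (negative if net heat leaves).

-15600 J

n = P₁V₁/(RT₁) = 255×39.1/(8.314×408) = 2.94 mol.
Step 1 — Isochoric: V stays 39.1 L; P/T = const ⇒ T₂ = 277 K, P₂ = 173 kPa.
W = 0 (no volume change).
ΔU = nCvΔT = 2.94×12.5×(277−408) = -4800 J.
Q = ΔU = -4800 J.
State after step 1: P = 173 kPa, V = 39.1 L, T = 277 K.
Step 2 — Polytropic n=1.29: T₂ = T₁(V₁/V₂)^(n−1) = 277×(7.82)^0.29 = 503 K; P₂ = P₁(V₁/V₂)^n = 2460 kPa.
W = (P₁V₁−P₂V₂)/(n−1) = (173×39.1−2460×5.00)/0.29 = -19000 J.
ΔU = nCvΔT = 2.94×12.5×(503−277) = 8280 J.
Q = ΔU + W = -10800 J.
Net over both steps: W = -19000 J, Q = -15600 J, ΔU = 3480 J.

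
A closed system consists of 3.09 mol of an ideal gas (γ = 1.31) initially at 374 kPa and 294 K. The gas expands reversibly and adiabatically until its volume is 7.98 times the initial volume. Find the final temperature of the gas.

V₁ = nRT₁/P₁ = 3.09×8.314×294/374 = 20.2 L.
Adiabatic: TV^(γ−1) = const ⇒ T₂ = 294×(0.125)^0.310 = 154 K; PV^γ = const ⇒ P₂ = 24.6 kPa.

154 K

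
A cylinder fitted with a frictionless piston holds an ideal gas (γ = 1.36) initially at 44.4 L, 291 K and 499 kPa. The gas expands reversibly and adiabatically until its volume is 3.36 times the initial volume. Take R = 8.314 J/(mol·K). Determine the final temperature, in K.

188 K

Adiabatic: TV^(γ−1) = const ⇒ T₂ = 291×(0.298)^0.360 = 188 K; PV^γ = const ⇒ P₂ = 96.0 kPa.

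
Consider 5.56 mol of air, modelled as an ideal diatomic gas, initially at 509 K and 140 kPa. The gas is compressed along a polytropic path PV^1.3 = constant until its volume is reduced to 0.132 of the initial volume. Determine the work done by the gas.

-65600 J

V₁ = nRT₁/P₁ = 5.56×8.314×509/140 = 168 L.
Polytropic n=1.3: T₂ = T₁(V₁/V₂)^(n−1) = 509×(7.58)^0.30 = 934 K; P₂ = P₁(V₁/V₂)^n = 1950 kPa.
W = (P₁V₁−P₂V₂)/(n−1) = (140×168−1950×22.2)/0.30 = -65600 J.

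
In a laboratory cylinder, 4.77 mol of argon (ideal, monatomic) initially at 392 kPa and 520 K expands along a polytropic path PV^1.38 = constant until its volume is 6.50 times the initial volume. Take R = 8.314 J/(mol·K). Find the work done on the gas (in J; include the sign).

-27600 J

V₁ = nRT₁/P₁ = 4.77×8.314×520/392 = 52.6 L.
Polytropic n=1.38: T₂ = T₁(V₁/V₂)^(n−1) = 520×(0.154)^0.38 = 255 K; P₂ = P₁(V₁/V₂)^n = 29.6 kPa.
W = (P₁V₁−P₂V₂)/(n−1) = (392×52.6−29.6×342)/0.38 = 27600 J.
Work done on the gas = −W_by = -27600 J.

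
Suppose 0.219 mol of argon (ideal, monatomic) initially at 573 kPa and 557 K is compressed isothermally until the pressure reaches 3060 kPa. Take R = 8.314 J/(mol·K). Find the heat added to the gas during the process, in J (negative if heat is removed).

-1700 J

V₁ = nRT₁/P₁ = 0.219×8.314×557/573 = 1.77 L.
Isothermal: T stays 557 K; PV = const ⇒ V₂ = 0.331 L, P₂ = 3060 kPa.
ΔU = 0 (ideal gas, T constant).
W = nRT ln(V₂/V₁) = 0.219×8.314×557×ln(0.187) = -1700 J.
Q = ΔU + W = -1700 J.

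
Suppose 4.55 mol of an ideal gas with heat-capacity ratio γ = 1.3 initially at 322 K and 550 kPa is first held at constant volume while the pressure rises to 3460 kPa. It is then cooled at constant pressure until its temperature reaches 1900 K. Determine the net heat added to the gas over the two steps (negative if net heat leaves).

V₁ = nRT₁/P₁ = 4.55×8.314×322/550 = 22.1 L.
Step 1 — Isochoric: V stays 22.1 L; P/T = const ⇒ T₂ = 2030 K, P₂ = 3460 kPa.
W = 0 (no volume change).
ΔU = nCvΔT = 4.55×27.7×(2030−322) = 215000 J.
Q = ΔU = 215000 J.
State after step 1: P = 3460 kPa, V = 22.1 L, T = 2030 K.
Step 2 — Isobaric: P stays 3460 kPa; V/T = const ⇒ T₂ = 1900 K, V₂ = 20.8 L.
W = PΔV = 3460×(20.8−22.1) kPa·L = -4750 J.
ΔU = nCvΔT = 4.55×27.7×(1900−2030) = -15800 J.
Q = ΔU + W = nCpΔT = -20600 J.
Net over both steps: W = -4750 J, Q = 194000 J, ΔU = 199000 J.

194000 J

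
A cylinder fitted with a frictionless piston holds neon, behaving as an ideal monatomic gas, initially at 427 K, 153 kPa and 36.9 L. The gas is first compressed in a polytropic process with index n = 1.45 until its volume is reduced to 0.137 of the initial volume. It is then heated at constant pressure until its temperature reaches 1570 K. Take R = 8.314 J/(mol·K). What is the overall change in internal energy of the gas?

n = P₁V₁/(RT₁) = 153×36.9/(8.314×427) = 1.59 mol.
Step 1 — Polytropic n=1.45: T₂ = T₁(V₁/V₂)^(n−1) = 427×(7.30)^0.45 = 1040 K; P₂ = P₁(V₁/V₂)^n = 2730 kPa.
W = (P₁V₁−P₂V₂)/(n−1) = (153×36.9−2730×5.06)/0.45 = -18100 J.
ΔU = nCvΔT = 1.59×12.5×(1040−427) = 12200 J.
Q = ΔU + W = -5900 J.
State after step 1: P = 2730 kPa, V = 5.06 L, T = 1040 K.
Step 2 — Isobaric: P stays 2730 kPa; V/T = const ⇒ T₂ = 1570 K, V₂ = 7.60 L.
W = PΔV = 2730×(7.60−5.06) kPa·L = 6950 J.
ΔU = nCvΔT = 1.59×12.5×(1570−1040) = 10400 J.
Q = ΔU + W = nCpΔT = 17400 J.
Net over both steps: W = -11200 J, Q = 11500 J, ΔU = 22700 J.

22700 J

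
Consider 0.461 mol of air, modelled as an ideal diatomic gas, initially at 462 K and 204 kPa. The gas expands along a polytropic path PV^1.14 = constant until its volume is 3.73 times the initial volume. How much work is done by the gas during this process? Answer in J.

2130 J

V₁ = nRT₁/P₁ = 0.461×8.314×462/204 = 8.68 L.
Polytropic n=1.14: T₂ = T₁(V₁/V₂)^(n−1) = 462×(0.268)^0.14 = 384 K; P₂ = P₁(V₁/V₂)^n = 45.5 kPa.
W = (P₁V₁−P₂V₂)/(n−1) = (204×8.68−45.5×32.4)/0.14 = 2130 J.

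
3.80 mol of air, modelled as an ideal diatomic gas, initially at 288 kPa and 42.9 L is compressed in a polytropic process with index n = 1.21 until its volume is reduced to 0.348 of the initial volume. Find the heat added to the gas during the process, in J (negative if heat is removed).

T₁ = P₁V₁/(nR) = 288×42.9/(3.80×8.314) = 391 K.
Polytropic n=1.21: T₂ = T₁(V₁/V₂)^(n−1) = 391×(2.87)^0.21 = 488 K; P₂ = P₁(V₁/V₂)^n = 1030 kPa.
W = (P₁V₁−P₂V₂)/(n−1) = (288×42.9−1030×14.9)/0.21 = -14600 J.
ΔU = nCvΔT = 3.80×20.8×(488−391) = 7660 J.
Q = ΔU + W = -6930 J.

-6930 J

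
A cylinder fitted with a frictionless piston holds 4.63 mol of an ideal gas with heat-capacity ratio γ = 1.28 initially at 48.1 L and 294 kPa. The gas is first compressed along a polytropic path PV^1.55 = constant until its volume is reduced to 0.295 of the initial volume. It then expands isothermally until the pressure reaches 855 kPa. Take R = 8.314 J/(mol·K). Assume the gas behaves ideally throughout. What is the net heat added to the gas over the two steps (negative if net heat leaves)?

T₁ = P₁V₁/(nR) = 294×48.1/(4.63×8.314) = 367 K.
Step 1 — Polytropic n=1.55: T₂ = T₁(V₁/V₂)^(n−1) = 367×(3.39)^0.55 = 719 K; P₂ = P₁(V₁/V₂)^n = 1950 kPa.
W = (P₁V₁−P₂V₂)/(n−1) = (294×48.1−1950×14.2)/0.55 = -24600 J.
ΔU = nCvΔT = 4.63×29.7×(719−367) = 48300 J.
Q = ΔU + W = 23700 J.
State after step 1: P = 1950 kPa, V = 14.2 L, T = 719 K.
Step 2 — Isothermal: T stays 719 K; PV = const ⇒ V₂ = 32.4 L, P₂ = 855 kPa.
ΔU = 0 (ideal gas, T constant).
W = nRT ln(V₂/V₁) = 4.63×8.314×719×ln(2.28) = 22800 J.
Q = ΔU + W = 22800 J.
Net over both steps: W = -1780 J, Q = 46600 J, ΔU = 48300 J.

46600 J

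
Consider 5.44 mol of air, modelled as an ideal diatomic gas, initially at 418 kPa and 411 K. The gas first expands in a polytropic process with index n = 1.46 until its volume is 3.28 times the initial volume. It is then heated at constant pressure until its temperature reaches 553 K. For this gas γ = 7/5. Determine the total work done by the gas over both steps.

V₁ = nRT₁/P₁ = 5.44×8.314×411/418 = 44.5 L.
Step 1 — Polytropic n=1.46: T₂ = T₁(V₁/V₂)^(n−1) = 411×(0.305)^0.46 = 238 K; P₂ = P₁(V₁/V₂)^n = 73.8 kPa.
W = (P₁V₁−P₂V₂)/(n−1) = (418×44.5−73.8×146)/0.46 = 17000 J.
ΔU = nCvΔT = 5.44×20.8×(238−411) = -19600 J.
Q = ΔU + W = -2550 J.
State after step 1: P = 73.8 kPa, V = 146 L, T = 238 K.
Step 2 — Isobaric: P stays 73.8 kPa; V/T = const ⇒ T₂ = 553 K, V₂ = 339 L.
W = PΔV = 73.8×(339−146) kPa·L = 14200 J.
ΔU = nCvΔT = 5.44×20.8×(553−238) = 35600 J.
Q = ΔU + W = nCpΔT = 49900 J.
Net over both steps: W = 31300 J, Q = 47300 J, ΔU = 16100 J.

31300 J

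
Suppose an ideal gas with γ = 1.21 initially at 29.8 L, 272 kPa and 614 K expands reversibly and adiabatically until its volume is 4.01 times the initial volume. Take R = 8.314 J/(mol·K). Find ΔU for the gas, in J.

-9760 J

n = P₁V₁/(RT₁) = 272×29.8/(8.314×614) = 1.59 mol.
Adiabatic: TV^(γ−1) = const ⇒ T₂ = 614×(0.249)^0.210 = 459 K; PV^γ = const ⇒ P₂ = 50.7 kPa.
For an ideal gas ΔU = nCvΔT with Cv = R/(γ−1) = 39.6 J/(mol·K).
ΔU = 1.59×39.6×(459−614) = -9760 J.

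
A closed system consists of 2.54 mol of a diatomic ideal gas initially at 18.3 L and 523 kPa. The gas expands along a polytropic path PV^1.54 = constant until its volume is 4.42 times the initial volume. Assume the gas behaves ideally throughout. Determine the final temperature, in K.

T₁ = P₁V₁/(nR) = 523×18.3/(2.54×8.314) = 453 K.
Polytropic n=1.54: T₂ = T₁(V₁/V₂)^(n−1) = 453×(0.226)^0.54 = 203 K; P₂ = P₁(V₁/V₂)^n = 53.0 kPa.

203 K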